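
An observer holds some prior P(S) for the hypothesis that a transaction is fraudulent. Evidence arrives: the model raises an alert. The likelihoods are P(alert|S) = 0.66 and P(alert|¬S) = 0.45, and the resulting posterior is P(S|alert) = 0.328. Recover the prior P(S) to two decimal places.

P(S) = 0.25

Bayes' rule in odds form gives O(S|E) = O(S)·[P(E|S)/P(E|¬S)], hence O(S) = O(S|E)/LR.
Posterior odds = 0.328/(1−0.328) = 0.4881. LR = 0.66/0.45 = 1.4667.
Prior odds = 0.4881/1.4667 = 0.3328, so P(S) = 0.3328/(1+0.3328) ≈ 0.25.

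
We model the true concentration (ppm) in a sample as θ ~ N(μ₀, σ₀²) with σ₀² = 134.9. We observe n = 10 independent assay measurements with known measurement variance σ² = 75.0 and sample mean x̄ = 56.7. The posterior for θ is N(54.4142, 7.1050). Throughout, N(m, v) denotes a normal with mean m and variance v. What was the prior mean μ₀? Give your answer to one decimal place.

μ₀ = 13.3

The posterior mean is a precision-weighted average: μ_n = (τ₀μ₀ + τ_data·x̄)/(τ₀+τ_data), with τ₀=1/σ₀² and τ_data=n/σ².
Here τ₀ = 1/134.9 = 0.007413 and τ_data = 10/75.0 = 0.133333, so τ_n = 0.140746.
Rearranging for μ₀: μ₀ = (μ_n·τ_n − τ_data·x̄)/τ₀ = (54.4142·0.140746 − 0.133333·56.7) / 0.007413 = 0.098600/0.007413 ≈ 13.3.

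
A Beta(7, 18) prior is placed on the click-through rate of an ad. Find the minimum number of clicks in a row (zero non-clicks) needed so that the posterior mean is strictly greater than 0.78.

k = 57

After k clicks and 0 non-clicks the posterior is Beta(7+k, 18), with mean (7+k)/(7+18+k).
Set (7+k)/(25+k) > 0.78 and solve: k > (0.78·25 − 7)/(1 − 0.78) = 56.818.
The smallest integer exceeding 56.818 is 57.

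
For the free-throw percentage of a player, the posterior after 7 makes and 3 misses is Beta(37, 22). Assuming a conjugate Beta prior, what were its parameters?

Beta(30, 19)

A Beta(α, β) prior with s successes and f failures in binomial data gives a Beta(α+s, β+f) posterior.
Subtract the data counts: 37−7=30, 22−3=19.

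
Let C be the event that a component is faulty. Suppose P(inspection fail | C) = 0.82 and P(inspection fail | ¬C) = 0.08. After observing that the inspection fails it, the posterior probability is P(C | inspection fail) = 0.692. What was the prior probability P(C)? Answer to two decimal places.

Bayes' rule in odds form gives O(C|E) = O(C)·[P(E|C)/P(E|¬C)], hence O(C) = O(C|E)/LR.
Posterior odds = 0.692/(1−0.692) = 2.2468. LR = 0.82/0.08 = 10.2500.
Prior odds = 2.2468/10.2500 = 0.2192, so P(C) = 0.2192/(1+0.2192) ≈ 0.18.

P(C) = 0.18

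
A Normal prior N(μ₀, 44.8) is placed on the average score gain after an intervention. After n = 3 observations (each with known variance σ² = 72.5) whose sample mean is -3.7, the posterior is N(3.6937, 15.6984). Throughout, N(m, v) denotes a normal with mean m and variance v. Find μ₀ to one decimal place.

The posterior mean is a precision-weighted average: μ_n = (τ₀μ₀ + τ_data·x̄)/(τ₀+τ_data), with τ₀=1/σ₀² and τ_data=n/σ².
Here τ₀ = 1/44.8 = 0.022321 and τ_data = 3/72.5 = 0.041379, so τ_n = 0.063700.
Rearranging for μ₀: μ₀ = (μ_n·τ_n − τ_data·x̄)/τ₀ = (3.6937·0.063700 − 0.041379·-3.7) / 0.022321 = 0.388391/0.022321 ≈ 17.4.

μ₀ = 17.4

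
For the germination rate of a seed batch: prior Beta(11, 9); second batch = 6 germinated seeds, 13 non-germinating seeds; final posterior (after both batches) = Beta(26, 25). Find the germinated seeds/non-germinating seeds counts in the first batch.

Because Beta–binomial updating is additive in the counts, the combined data contributed (α_post−α_prior, β_post−β_prior) successes and failures.
Total across both batches: 26−11=15 germinated seeds, 25−9=16 non-germinating seeds.
Subtract the second batch: 15−6=9 germinated seeds and 16−13=3 non-germinating seeds.

9 germinated seeds and 3 non-germinating seeds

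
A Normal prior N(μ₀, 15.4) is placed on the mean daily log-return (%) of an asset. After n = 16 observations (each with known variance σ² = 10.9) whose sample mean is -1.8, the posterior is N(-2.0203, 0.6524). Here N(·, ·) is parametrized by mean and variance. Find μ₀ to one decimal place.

The posterior mean is a precision-weighted average: μ_n = (τ₀μ₀ + τ_data·x̄)/(τ₀+τ_data), with τ₀=1/σ₀² and τ_data=n/σ².
Here τ₀ = 1/15.4 = 0.064935 and τ_data = 16/10.9 = 1.467890, so τ_n = 1.532825.
Rearranging for μ₀: μ₀ = (μ_n·τ_n − τ_data·x̄)/τ₀ = (-2.0203·1.532825 − 1.467890·-1.8) / 0.064935 = -0.454564/0.064935 ≈ -7.0.

μ₀ = -7.0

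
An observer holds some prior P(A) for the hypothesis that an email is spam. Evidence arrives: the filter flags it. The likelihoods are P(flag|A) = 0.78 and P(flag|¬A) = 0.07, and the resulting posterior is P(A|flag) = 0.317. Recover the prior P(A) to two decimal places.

Bayes' rule in odds form gives O(A|E) = O(A)·[P(E|A)/P(E|¬A)], hence O(A) = O(A|E)/LR.
Posterior odds = 0.317/(1−0.317) = 0.4641. LR = 0.78/0.07 = 11.1429.
Prior odds = 0.4641/11.1429 = 0.0416, so P(A) = 0.0416/(1+0.0416) ≈ 0.04.

P(A) = 0.04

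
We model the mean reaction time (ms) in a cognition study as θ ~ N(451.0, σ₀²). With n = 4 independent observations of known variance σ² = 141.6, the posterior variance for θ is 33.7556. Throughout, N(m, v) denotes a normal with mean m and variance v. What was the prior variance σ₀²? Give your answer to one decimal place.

Posterior precision equals prior precision plus data precision: 1/σ_n² = 1/σ₀² + n/σ².
So 1/σ₀² = 1/33.7556 − 4/141.6 = 0.029625 − 0.028249 = 0.001376.
Hence σ₀² = 1/0.001376 ≈ 726.7.

σ₀² = 726.7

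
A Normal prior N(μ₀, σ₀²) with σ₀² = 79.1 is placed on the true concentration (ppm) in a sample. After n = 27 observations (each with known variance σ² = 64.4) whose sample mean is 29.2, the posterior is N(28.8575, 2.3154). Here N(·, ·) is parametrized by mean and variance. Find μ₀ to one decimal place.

The posterior mean is a precision-weighted average: μ_n = (τ₀μ₀ + τ_data·x̄)/(τ₀+τ_data), with τ₀=1/σ₀² and τ_data=n/σ².
Here τ₀ = 1/79.1 = 0.012642 and τ_data = 27/64.4 = 0.419255, so τ_n = 0.431897.
Rearranging for μ₀: μ₀ = (μ_n·τ_n − τ_data·x̄)/τ₀ = (28.8575·0.431897 − 0.419255·29.2) / 0.012642 = 0.221222/0.012642 ≈ 17.5.

μ₀ = 17.5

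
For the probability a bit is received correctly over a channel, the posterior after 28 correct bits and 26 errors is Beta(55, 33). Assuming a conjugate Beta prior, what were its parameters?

Beta is conjugate to the binomial likelihood: posterior = Beta(α+s, β+f).
Subtract the data counts: 55−28=27, 33−26=7.

Beta(27, 7)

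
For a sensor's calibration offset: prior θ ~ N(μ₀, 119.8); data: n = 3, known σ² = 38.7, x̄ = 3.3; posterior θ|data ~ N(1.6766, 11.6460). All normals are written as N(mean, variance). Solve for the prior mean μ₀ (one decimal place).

μ₀ = -13.4

With known observation variance, the Normal–Normal posterior has precision τ_n = τ₀ + n/σ² and mean μ_n = (τ₀μ₀ + (n/σ²)x̄)/τ_n.
Here τ₀ = 1/119.8 = 0.008347 and τ_data = 3/38.7 = 0.077519, so τ_n = 0.085866.
Rearranging for μ₀: μ₀ = (μ_n·τ_n − τ_data·x̄)/τ₀ = (1.6766·0.085866 − 0.077519·3.3) / 0.008347 = -0.111850/0.008347 ≈ -13.4.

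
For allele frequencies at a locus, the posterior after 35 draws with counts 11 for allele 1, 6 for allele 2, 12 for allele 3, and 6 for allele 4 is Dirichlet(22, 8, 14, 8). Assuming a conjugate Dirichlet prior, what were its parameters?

For a Dirichlet(α) prior with multinomial counts c, the posterior is Dirichlet(α + c) componentwise.
Subtract each count from the matching posterior parameter: 22−11=11, 8−6=2, 14−12=2, 8−6=2.

Dirichlet(11, 2, 2, 2)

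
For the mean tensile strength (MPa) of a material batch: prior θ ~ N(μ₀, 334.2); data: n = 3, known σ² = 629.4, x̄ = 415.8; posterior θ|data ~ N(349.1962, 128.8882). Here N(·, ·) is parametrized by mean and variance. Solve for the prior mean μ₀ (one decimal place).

The posterior mean is a precision-weighted average: μ_n = (τ₀μ₀ + τ_data·x̄)/(τ₀+τ_data), with τ₀=1/σ₀² and τ_data=n/σ².
Here τ₀ = 1/334.2 = 0.002992 and τ_data = 3/629.4 = 0.004766, so τ_n = 0.007758.
Rearranging for μ₀: μ₀ = (μ_n·τ_n − τ_data·x̄)/τ₀ = (349.1962·0.007758 − 0.004766·415.8) / 0.002992 = 0.727361/0.002992 ≈ 243.1.

μ₀ = 243.1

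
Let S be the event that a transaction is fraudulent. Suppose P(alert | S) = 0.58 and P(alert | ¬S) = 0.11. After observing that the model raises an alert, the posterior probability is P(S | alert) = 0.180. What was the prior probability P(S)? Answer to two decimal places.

P(S) = 0.04

In odds form, posterior odds = prior odds × likelihood ratio, so prior odds = posterior odds ÷ LR.
Posterior odds = 0.180/(1−0.180) = 0.2195. LR = 0.58/0.11 = 5.2727.
Prior odds = 0.2195/5.2727 = 0.0416, so P(S) = 0.0416/(1+0.0416) ≈ 0.04.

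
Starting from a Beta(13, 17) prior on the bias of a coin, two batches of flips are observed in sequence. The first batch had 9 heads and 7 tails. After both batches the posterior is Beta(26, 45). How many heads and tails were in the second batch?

Sequential conjugate updates are equivalent to a single update on the pooled data, so total successes = posterior α − prior α and total failures = posterior β − prior β.
Total across both batches: 26−13=13 heads, 45−17=28 tails.
Subtract the first batch: 13−9=4 heads and 28−7=21 tails.

4 heads and 21 tails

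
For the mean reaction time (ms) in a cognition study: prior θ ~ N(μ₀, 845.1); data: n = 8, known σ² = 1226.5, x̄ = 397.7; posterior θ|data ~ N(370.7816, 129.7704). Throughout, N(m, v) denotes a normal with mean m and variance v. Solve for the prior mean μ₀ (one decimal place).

The posterior mean is a precision-weighted average: μ_n = (τ₀μ₀ + τ_data·x̄)/(τ₀+τ_data), with τ₀=1/σ₀² and τ_data=n/σ².
Here τ₀ = 1/845.1 = 0.001183 and τ_data = 8/1226.5 = 0.006523, so τ_n = 0.007706.
Rearranging for μ₀: μ₀ = (μ_n·τ_n − τ_data·x̄)/τ₀ = (370.7816·0.007706 − 0.006523·397.7) / 0.001183 = 0.263046/0.001183 ≈ 222.4.

μ₀ = 222.4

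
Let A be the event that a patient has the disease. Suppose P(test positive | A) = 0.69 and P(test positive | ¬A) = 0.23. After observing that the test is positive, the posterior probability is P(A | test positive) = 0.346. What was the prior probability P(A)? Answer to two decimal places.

P(A) = 0.15

In odds form, posterior odds = prior odds × likelihood ratio, so prior odds = posterior odds ÷ LR.
Posterior odds = 0.346/(1−0.346) = 0.5291. LR = 0.69/0.23 = 3.0000.
Prior odds = 0.5291/3.0000 = 0.1764, so P(A) = 0.1764/(1+0.1764) ≈ 0.15.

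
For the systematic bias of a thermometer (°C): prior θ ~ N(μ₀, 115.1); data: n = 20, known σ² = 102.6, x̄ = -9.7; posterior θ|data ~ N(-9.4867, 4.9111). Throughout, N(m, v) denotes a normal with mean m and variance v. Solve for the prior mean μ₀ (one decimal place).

μ₀ = -4.7

With known observation variance, the Normal–Normal posterior has precision τ_n = τ₀ + n/σ² and mean μ_n = (τ₀μ₀ + (n/σ²)x̄)/τ_n.
Here τ₀ = 1/115.1 = 0.008688 and τ_data = 20/102.6 = 0.194932, so τ_n = 0.203620.
Rearranging for μ₀: μ₀ = (μ_n·τ_n − τ_data·x̄)/τ₀ = (-9.4867·0.203620 − 0.194932·-9.7) / 0.008688 = -0.040841/0.008688 ≈ -4.7.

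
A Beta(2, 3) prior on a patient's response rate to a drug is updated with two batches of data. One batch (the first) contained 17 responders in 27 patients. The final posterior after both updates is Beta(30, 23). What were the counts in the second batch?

11 responders and 10 non-responders

Because Beta–binomial updating is additive in the counts, the combined data contributed (α_post−α_prior, β_post−β_prior) successes and failures.
Total across both batches: 30−2=28 responders, 23−3=20 non-responders.
Subtract the first batch: 28−17=11 responders and 20−10=10 non-responders.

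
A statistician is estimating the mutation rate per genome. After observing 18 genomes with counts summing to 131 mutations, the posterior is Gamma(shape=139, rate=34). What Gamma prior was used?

A Gamma(α, β) prior (rate parametrization) on a Poisson rate with n observations summing to S gives posterior Gamma(α+S, β+n).
So α = 139 − 131 = 8 and β = 34 − 18 = 16.

Gamma(shape=8, rate=16)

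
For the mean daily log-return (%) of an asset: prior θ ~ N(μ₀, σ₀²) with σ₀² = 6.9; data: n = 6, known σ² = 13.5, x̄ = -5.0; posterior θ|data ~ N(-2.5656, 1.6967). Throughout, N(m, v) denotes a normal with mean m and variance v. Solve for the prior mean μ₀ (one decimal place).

μ₀ = 4.9

The posterior mean is a precision-weighted average: μ_n = (τ₀μ₀ + τ_data·x̄)/(τ₀+τ_data), with τ₀=1/σ₀² and τ_data=n/σ².
Here τ₀ = 1/6.9 = 0.144928 and τ_data = 6/13.5 = 0.444444, so τ_n = 0.589372.
Rearranging for μ₀: μ₀ = (μ_n·τ_n − τ_data·x̄)/τ₀ = (-2.5656·0.589372 − 0.444444·-5.0) / 0.144928 = 0.710127/0.144928 ≈ 4.9.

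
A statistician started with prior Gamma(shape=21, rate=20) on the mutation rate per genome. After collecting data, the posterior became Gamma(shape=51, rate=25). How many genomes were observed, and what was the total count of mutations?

Gamma–Poisson conjugacy: posterior shape = α + Σxᵢ, posterior rate = β + n.
Matching: Σxᵢ = 51 − 21 = 30 and n = 25 − 20 = 5.

n = 5 genomes with total 30 mutations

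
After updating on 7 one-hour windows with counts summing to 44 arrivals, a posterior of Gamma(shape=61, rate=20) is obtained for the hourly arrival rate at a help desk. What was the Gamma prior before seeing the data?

Gamma(shape=17, rate=13)

A Gamma(α, β) prior (rate parametrization) on a Poisson rate with n observations summing to S gives posterior Gamma(α+S, β+n).
So α = 61 − 44 = 17 and β = 20 − 7 = 13.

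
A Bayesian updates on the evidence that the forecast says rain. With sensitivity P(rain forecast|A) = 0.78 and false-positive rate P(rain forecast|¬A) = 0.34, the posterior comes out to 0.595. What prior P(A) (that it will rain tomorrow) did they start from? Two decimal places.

P(A) = 0.39

Bayes' rule in odds form gives O(A|E) = O(A)·[P(E|A)/P(E|¬A)], hence O(A) = O(A|E)/LR.
Posterior odds = 0.595/(1−0.595) = 1.4691. LR = 0.78/0.34 = 2.2941.
Prior odds = 1.4691/2.2941 = 0.6404, so P(A) = 0.6404/(1+0.6404) ≈ 0.39.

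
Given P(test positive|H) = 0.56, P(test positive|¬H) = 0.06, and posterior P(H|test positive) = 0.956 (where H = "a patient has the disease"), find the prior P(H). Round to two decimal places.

P(H) = 0.70

Bayes' rule in odds form gives O(H|E) = O(H)·[P(E|H)/P(E|¬H)], hence O(H) = O(H|E)/LR.
Posterior odds = 0.956/(1−0.956) = 21.7273. LR = 0.56/0.06 = 9.3333.
Prior odds = 21.7273/9.3333 = 2.3279, so P(H) = 2.3279/(1+2.3279) ≈ 0.70.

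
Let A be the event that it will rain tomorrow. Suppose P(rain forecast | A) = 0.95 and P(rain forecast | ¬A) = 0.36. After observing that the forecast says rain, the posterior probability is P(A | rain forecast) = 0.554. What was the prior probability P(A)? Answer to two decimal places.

In odds form, posterior odds = prior odds × likelihood ratio, so prior odds = posterior odds ÷ LR.
Posterior odds = 0.554/(1−0.554) = 1.2422. LR = 0.95/0.36 = 2.6389.
Prior odds = 1.2422/2.6389 = 0.4707, so P(A) = 0.4707/(1+0.4707) ≈ 0.32.

P(A) = 0.32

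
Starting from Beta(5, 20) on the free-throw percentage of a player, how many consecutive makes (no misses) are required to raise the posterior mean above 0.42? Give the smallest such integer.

k = 10

After k makes and 0 misses the posterior is Beta(5+k, 20), with mean (5+k)/(5+20+k).
Set (5+k)/(25+k) > 0.42 and solve: k > (0.42·25 − 5)/(1 − 0.42) = 9.483.
The smallest integer exceeding 9.483 is 10, and checking k=10: (15)/(35) = 0.4286 > 0.42.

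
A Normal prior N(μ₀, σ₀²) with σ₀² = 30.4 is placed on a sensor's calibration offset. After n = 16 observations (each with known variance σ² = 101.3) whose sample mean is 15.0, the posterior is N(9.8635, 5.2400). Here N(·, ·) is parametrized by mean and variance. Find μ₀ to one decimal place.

μ₀ = -14.8

The posterior mean is a precision-weighted average: μ_n = (τ₀μ₀ + τ_data·x̄)/(τ₀+τ_data), with τ₀=1/σ₀² and τ_data=n/σ².
Here τ₀ = 1/30.4 = 0.032895 and τ_data = 16/101.3 = 0.157947, so τ_n = 0.190842.
Rearranging for μ₀: μ₀ = (μ_n·τ_n − τ_data·x̄)/τ₀ = (9.8635·0.190842 − 0.157947·15.0) / 0.032895 = -0.486835/0.032895 ≈ -14.8.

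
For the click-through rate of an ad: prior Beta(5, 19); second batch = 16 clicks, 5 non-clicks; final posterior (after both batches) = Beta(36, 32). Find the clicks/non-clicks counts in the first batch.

15 clicks and 8 non-clicks

Because Beta–binomial updating is additive in the counts, the combined data contributed (α_post−α_prior, β_post−β_prior) successes and failures.
Total across both batches: 36−5=31 clicks, 32−19=13 non-clicks.
Subtract the second batch: 31−16=15 clicks and 13−5=8 non-clicks.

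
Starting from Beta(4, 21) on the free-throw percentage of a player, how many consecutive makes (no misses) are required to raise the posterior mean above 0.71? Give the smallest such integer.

After k makes and 0 misses the posterior is Beta(4+k, 21), with mean (4+k)/(4+21+k).
Set (4+k)/(25+k) > 0.71 and solve: k > (0.71·25 − 4)/(1 − 0.71) = 47.414.
The smallest integer exceeding 47.414 is 48, and checking k=48: (52)/(73) = 0.7123 > 0.71.

k = 48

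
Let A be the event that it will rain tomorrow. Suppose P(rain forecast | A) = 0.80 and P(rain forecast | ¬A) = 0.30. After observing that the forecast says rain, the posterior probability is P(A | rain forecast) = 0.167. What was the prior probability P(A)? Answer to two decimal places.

P(A) = 0.07

In odds form, posterior odds = prior odds × likelihood ratio, so prior odds = posterior odds ÷ LR.
Posterior odds = 0.167/(1−0.167) = 0.2005. LR = 0.80/0.30 = 2.6667.
Prior odds = 0.2005/2.6667 = 0.0752, so P(A) = 0.0752/(1+0.0752) ≈ 0.07.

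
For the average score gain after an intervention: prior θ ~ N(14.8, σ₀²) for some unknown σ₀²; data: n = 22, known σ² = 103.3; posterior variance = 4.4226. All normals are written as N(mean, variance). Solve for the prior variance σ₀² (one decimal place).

σ₀² = 76.1

Posterior precision equals prior precision plus data precision: 1/σ_n² = 1/σ₀² + n/σ².
So 1/σ₀² = 1/4.4226 − 22/103.3 = 0.226111 − 0.212972 = 0.013139.
Hence σ₀² = 1/0.013139 ≈ 76.1.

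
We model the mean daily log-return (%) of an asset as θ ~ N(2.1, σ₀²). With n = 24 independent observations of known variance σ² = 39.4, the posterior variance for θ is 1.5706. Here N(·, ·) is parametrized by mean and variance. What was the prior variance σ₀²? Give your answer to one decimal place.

σ₀² = 36.3

For the Normal–Normal model with known σ², precisions add: τ_n = τ₀ + n/σ².
So 1/σ₀² = 1/1.5706 − 24/39.4 = 0.636699 − 0.609137 = 0.027562.
Hence σ₀² = 1/0.027562 ≈ 36.3.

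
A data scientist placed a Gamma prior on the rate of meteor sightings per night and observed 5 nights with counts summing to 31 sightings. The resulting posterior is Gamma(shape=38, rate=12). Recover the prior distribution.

Gamma(shape=7, rate=7)

A Gamma(α, β) prior (rate parametrization) on a Poisson rate with n observations summing to S gives posterior Gamma(α+S, β+n).
So α = 38 − 31 = 7 and β = 12 − 5 = 7.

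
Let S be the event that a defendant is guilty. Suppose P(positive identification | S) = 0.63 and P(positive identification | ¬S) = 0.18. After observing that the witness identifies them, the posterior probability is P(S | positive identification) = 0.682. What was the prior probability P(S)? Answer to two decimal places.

P(S) = 0.38

In odds form, posterior odds = prior odds × likelihood ratio, so prior odds = posterior odds ÷ LR.
Posterior odds = 0.682/(1−0.682) = 2.1447. LR = 0.63/0.18 = 3.5000.
Prior odds = 2.1447/3.5000 = 0.6128, so P(S) = 0.6128/(1+0.6128) ≈ 0.38.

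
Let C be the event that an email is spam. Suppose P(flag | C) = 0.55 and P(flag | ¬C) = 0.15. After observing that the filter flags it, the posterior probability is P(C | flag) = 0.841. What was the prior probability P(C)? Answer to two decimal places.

Bayes' rule in odds form gives O(C|E) = O(C)·[P(E|C)/P(E|¬C)], hence O(C) = O(C|E)/LR.
Posterior odds = 0.841/(1−0.841) = 5.2893. LR = 0.55/0.15 = 3.6667.
Prior odds = 5.2893/3.6667 = 1.4425, so P(C) = 1.4425/(1+1.4425) ≈ 0.59.

P(C) = 0.59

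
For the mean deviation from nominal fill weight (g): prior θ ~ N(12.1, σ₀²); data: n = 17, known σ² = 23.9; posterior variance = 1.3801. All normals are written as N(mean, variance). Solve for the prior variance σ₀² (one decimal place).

σ₀² = 75.3

For the Normal–Normal model with known σ², precisions add: τ_n = τ₀ + n/σ².
So 1/σ₀² = 1/1.3801 − 17/23.9 = 0.724585 − 0.711297 = 0.013288.
Hence σ₀² = 1/0.013288 ≈ 75.3.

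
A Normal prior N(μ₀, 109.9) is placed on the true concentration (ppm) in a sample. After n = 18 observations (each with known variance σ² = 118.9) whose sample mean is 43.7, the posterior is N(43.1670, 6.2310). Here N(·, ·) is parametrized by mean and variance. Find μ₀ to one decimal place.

μ₀ = 34.3

With known observation variance, the Normal–Normal posterior has precision τ_n = τ₀ + n/σ² and mean μ_n = (τ₀μ₀ + (n/σ²)x̄)/τ_n.
Here τ₀ = 1/109.9 = 0.009099 and τ_data = 18/118.9 = 0.151388, so τ_n = 0.160487.
Rearranging for μ₀: μ₀ = (μ_n·τ_n − τ_data·x̄)/τ₀ = (43.1670·0.160487 − 0.151388·43.7) / 0.009099 = 0.312087/0.009099 ≈ 34.3.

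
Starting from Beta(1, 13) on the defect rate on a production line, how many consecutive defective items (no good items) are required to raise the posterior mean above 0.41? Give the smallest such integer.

After k defective items and 0 good items the posterior is Beta(1+k, 13), with mean (1+k)/(1+13+k).
Set (1+k)/(14+k) > 0.41 and solve: k > (0.41·14 − 1)/(1 − 0.41) = 8.034.
The smallest integer exceeding 8.034 is 9.

k = 9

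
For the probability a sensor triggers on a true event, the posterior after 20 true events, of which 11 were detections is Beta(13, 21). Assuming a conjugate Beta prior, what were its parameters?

A Beta(a, b) prior with s successes and f failures in binomial data gives a Beta(a+s, b+f) posterior.
Subtract the data counts: 13−11=2, 21−9=12.

Beta(2, 12)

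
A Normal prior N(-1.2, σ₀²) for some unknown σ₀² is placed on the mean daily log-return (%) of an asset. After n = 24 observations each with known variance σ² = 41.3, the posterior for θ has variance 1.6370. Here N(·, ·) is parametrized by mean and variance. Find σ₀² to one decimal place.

σ₀² = 33.6

For the Normal–Normal model with known σ², precisions add: τ_n = τ₀ + n/σ².
So 1/σ₀² = 1/1.6370 − 24/41.3 = 0.610874 − 0.581114 = 0.029760.
Hence σ₀² = 1/0.029760 ≈ 33.6.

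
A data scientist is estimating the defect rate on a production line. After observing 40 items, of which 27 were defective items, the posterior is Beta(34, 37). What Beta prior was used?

Beta(7, 24)

A Beta(α, β) prior with s successes and f failures in binomial data gives a Beta(α+s, β+f) posterior.
Subtract the data counts: 34−27=7, 37−13=24.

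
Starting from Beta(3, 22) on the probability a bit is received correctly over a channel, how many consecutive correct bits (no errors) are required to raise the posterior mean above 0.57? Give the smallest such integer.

After k correct bits and 0 errors the posterior is Beta(3+k, 22), with mean (3+k)/(3+22+k).
Set (3+k)/(25+k) > 0.57 and solve: k > (0.57·25 − 3)/(1 − 0.57) = 26.163.
The smallest integer exceeding 26.163 is 27, and checking k=27: (30)/(52) = 0.5769 > 0.57.

k = 27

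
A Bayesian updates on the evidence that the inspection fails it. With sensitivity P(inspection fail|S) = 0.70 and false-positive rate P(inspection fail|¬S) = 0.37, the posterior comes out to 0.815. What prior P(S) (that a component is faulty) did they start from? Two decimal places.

In odds form, posterior odds = prior odds × likelihood ratio, so prior odds = posterior odds ÷ LR.
Posterior odds = 0.815/(1−0.815) = 4.4054. LR = 0.70/0.37 = 1.8919.
Prior odds = 4.4054/1.8919 = 2.3286, so P(S) = 2.3286/(1+2.3286) ≈ 0.70.

P(S) = 0.70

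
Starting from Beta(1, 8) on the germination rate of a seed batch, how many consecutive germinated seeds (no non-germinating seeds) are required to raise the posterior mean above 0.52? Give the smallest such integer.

After k germinated seeds and 0 non-germinating seeds the posterior is Beta(1+k, 8), with mean (1+k)/(1+8+k).
Set (1+k)/(9+k) > 0.52 and solve: k > (0.52·9 − 1)/(1 − 0.52) = 7.667.
The smallest integer exceeding 7.667 is 8, and checking k=8: (9)/(17) = 0.5294 > 0.52.

k = 8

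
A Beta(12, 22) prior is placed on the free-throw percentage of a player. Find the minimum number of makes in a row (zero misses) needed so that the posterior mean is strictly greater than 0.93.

k = 281

After k makes and 0 misses the posterior is Beta(12+k, 22), with mean (12+k)/(12+22+k).
Set (12+k)/(34+k) > 0.93 and solve: k > (0.93·34 − 12)/(1 − 0.93) = 280.286.
The smallest integer exceeding 280.286 is 281.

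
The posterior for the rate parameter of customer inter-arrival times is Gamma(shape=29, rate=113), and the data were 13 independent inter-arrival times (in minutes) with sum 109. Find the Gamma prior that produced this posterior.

Gamma(shape=16, rate=4)

Gamma–exponential conjugacy: posterior shape = α + n, posterior rate = β + Σtᵢ.
So α = 29 − 13 = 16 and β = 113 − 109 = 4.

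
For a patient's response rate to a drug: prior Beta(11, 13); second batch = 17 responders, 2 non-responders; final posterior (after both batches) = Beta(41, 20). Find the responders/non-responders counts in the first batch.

Sequential conjugate updates are equivalent to a single update on the pooled data, so total successes = posterior α − prior α and total failures = posterior β − prior β.
Total across both batches: 41−11=30 responders, 20−13=7 non-responders.
Subtract the second batch: 30−17=13 responders and 7−2=5 non-responders.

13 responders and 5 non-responders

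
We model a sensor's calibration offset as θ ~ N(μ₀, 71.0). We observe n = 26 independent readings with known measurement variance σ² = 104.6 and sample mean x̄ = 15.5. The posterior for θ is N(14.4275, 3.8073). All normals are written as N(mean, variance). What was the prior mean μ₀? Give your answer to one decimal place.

μ₀ = -4.5

With known observation variance, the Normal–Normal posterior has precision τ_n = τ₀ + n/σ² and mean μ_n = (τ₀μ₀ + (n/σ²)x̄)/τ_n.
Here τ₀ = 1/71.0 = 0.014085 and τ_data = 26/104.6 = 0.248566, so τ_n = 0.262651.
Rearranging for μ₀: μ₀ = (μ_n·τ_n − τ_data·x̄)/τ₀ = (14.4275·0.262651 − 0.248566·15.5) / 0.014085 = -0.063376/0.014085 ≈ -4.5.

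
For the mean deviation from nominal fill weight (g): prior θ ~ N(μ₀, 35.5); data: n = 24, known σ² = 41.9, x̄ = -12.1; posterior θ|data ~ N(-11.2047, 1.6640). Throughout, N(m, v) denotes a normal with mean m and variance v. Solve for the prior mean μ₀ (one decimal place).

μ₀ = 7.0

With known observation variance, the Normal–Normal posterior has precision τ_n = τ₀ + n/σ² and mean μ_n = (τ₀μ₀ + (n/σ²)x̄)/τ_n.
Here τ₀ = 1/35.5 = 0.028169 and τ_data = 24/41.9 = 0.572792, so τ_n = 0.600961.
Rearranging for μ₀: μ₀ = (μ_n·τ_n − τ_data·x̄)/τ₀ = (-11.2047·0.600961 − 0.572792·-12.1) / 0.028169 = 0.197195/0.028169 ≈ 7.0.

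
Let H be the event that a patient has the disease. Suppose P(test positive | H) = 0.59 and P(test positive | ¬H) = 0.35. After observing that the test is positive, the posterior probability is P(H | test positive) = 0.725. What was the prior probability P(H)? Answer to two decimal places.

In odds form, posterior odds = prior odds × likelihood ratio, so prior odds = posterior odds ÷ LR.
Posterior odds = 0.725/(1−0.725) = 2.6364. LR = 0.59/0.35 = 1.6857.
Prior odds = 2.6364/1.6857 = 1.5640, so P(H) = 1.5640/(1+1.5640) ≈ 0.61.

P(H) = 0.61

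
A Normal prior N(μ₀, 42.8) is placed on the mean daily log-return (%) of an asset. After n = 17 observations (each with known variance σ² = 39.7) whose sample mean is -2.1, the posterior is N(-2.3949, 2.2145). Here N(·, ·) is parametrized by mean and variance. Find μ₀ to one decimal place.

The posterior mean is a precision-weighted average: μ_n = (τ₀μ₀ + τ_data·x̄)/(τ₀+τ_data), with τ₀=1/σ₀² and τ_data=n/σ².
Here τ₀ = 1/42.8 = 0.023364 and τ_data = 17/39.7 = 0.428212, so τ_n = 0.451576.
Rearranging for μ₀: μ₀ = (μ_n·τ_n − τ_data·x̄)/τ₀ = (-2.3949·0.451576 − 0.428212·-2.1) / 0.023364 = -0.182234/0.023364 ≈ -7.8.

μ₀ = -7.8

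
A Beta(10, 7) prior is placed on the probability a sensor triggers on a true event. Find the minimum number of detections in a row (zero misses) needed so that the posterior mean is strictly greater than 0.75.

After k detections and 0 misses the posterior is Beta(10+k, 7), with mean (10+k)/(10+7+k).
Set (10+k)/(17+k) > 0.75 and solve: k > (0.75·17 − 10)/(1 − 0.75) = 11.000.
The smallest integer exceeding 11.000 is 12, and checking k=12: (22)/(29) = 0.7586 > 0.75.

k = 12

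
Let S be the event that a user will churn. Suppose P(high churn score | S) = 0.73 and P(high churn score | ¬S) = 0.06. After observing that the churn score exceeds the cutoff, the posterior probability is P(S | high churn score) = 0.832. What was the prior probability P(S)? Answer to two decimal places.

Bayes' rule in odds form gives O(S|E) = O(S)·[P(E|S)/P(E|¬S)], hence O(S) = O(S|E)/LR.
Posterior odds = 0.832/(1−0.832) = 4.9524. LR = 0.73/0.06 = 12.1667.
Prior odds = 4.9524/12.1667 = 0.4070, so P(S) = 0.4070/(1+0.4070) ≈ 0.29.

P(S) = 0.29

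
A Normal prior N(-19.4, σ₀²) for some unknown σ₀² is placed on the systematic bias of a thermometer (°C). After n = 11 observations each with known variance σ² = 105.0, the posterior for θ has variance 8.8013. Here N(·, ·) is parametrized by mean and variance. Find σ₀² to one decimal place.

Posterior precision equals prior precision plus data precision: 1/σ_n² = 1/σ₀² + n/σ².
So 1/σ₀² = 1/8.8013 − 11/105.0 = 0.113620 − 0.104762 = 0.008858.
Hence σ₀² = 1/0.008858 ≈ 112.9.

σ₀² = 112.9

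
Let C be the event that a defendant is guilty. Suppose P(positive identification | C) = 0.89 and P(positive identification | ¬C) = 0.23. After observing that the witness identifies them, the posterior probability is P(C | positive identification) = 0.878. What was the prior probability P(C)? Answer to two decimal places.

P(C) = 0.65

Bayes' rule in odds form gives O(C|E) = O(C)·[P(E|C)/P(E|¬C)], hence O(C) = O(C|E)/LR.
Posterior odds = 0.878/(1−0.878) = 7.1967. LR = 0.89/0.23 = 3.8696.
Prior odds = 7.1967/3.8696 = 1.8598, so P(C) = 1.8598/(1+1.8598) ≈ 0.65.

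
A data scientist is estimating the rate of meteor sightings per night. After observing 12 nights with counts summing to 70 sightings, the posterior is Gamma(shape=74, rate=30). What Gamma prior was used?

A Gamma(α, β) prior (rate parametrization) on a Poisson rate with n observations summing to S gives posterior Gamma(α+S, β+n).
So α = 74 − 70 = 4 and β = 30 − 12 = 18.

Gamma(shape=4, rate=18)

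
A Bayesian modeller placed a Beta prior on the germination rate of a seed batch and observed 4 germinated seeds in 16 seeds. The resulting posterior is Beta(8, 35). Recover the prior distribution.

Beta is conjugate to the binomial likelihood: posterior = Beta(a+s, b+f).
Subtract the data counts: 8−4=4, 35−12=23.

Beta(4, 23)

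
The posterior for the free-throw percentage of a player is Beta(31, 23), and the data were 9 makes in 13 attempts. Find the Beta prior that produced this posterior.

Beta(22, 19)

Under Beta–binomial conjugacy the posterior parameters are (α+s, β+f).
So α = 31 − 9 = 22 and β = 23 − 4 = 19.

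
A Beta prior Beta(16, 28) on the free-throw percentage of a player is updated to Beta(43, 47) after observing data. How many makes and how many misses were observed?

27 makes and 19 misses

Beta is conjugate to the binomial likelihood: posterior = Beta(a+s, b+f).
So s = 43 − 16 = 27 and f = 47 − 28 = 19.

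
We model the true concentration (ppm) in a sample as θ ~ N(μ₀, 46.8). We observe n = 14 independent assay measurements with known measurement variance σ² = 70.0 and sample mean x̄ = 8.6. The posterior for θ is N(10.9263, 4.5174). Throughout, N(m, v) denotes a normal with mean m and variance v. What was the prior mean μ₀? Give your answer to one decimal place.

μ₀ = 32.7

The posterior mean is a precision-weighted average: μ_n = (τ₀μ₀ + τ_data·x̄)/(τ₀+τ_data), with τ₀=1/σ₀² and τ_data=n/σ².
Here τ₀ = 1/46.8 = 0.021368 and τ_data = 14/70.0 = 0.200000, so τ_n = 0.221368.
Rearranging for μ₀: μ₀ = (μ_n·τ_n − τ_data·x̄)/τ₀ = (10.9263·0.221368 − 0.200000·8.6) / 0.021368 = 0.698733/0.021368 ≈ 32.7.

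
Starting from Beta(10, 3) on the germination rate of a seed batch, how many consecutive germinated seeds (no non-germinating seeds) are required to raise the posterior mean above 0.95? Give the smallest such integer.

k = 48

After k germinated seeds and 0 non-germinating seeds the posterior is Beta(10+k, 3), with mean (10+k)/(10+3+k).
Set (10+k)/(13+k) > 0.95 and solve: k > (0.95·13 − 10)/(1 − 0.95) = 47.000.
The smallest integer exceeding 47.000 is 48.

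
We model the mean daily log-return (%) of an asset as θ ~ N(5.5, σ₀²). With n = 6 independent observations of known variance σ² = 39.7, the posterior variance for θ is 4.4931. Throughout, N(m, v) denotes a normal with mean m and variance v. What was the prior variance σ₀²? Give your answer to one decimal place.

For the Normal–Normal model with known σ², precisions add: τ_n = τ₀ + n/σ².
So 1/σ₀² = 1/4.4931 − 6/39.7 = 0.222563 − 0.151134 = 0.071429.
Hence σ₀² = 1/0.071429 ≈ 14.0.

σ₀² = 14.0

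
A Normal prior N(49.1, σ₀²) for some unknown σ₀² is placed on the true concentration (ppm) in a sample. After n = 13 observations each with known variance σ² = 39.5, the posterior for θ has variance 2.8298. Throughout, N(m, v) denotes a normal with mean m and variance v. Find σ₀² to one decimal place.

For the Normal–Normal model with known σ², precisions add: τ_n = τ₀ + n/σ².
So 1/σ₀² = 1/2.8298 − 13/39.5 = 0.353382 − 0.329114 = 0.024268.
Hence σ₀² = 1/0.024268 ≈ 41.2.

σ₀² = 41.2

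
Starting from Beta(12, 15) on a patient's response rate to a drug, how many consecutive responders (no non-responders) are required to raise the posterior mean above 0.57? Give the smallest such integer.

After k responders and 0 non-responders the posterior is Beta(12+k, 15), with mean (12+k)/(12+15+k).
Set (12+k)/(27+k) > 0.57 and solve: k > (0.57·27 − 12)/(1 − 0.57) = 7.884.
The smallest integer exceeding 7.884 is 8, and checking k=8: (20)/(35) = 0.5714 > 0.57.

k = 8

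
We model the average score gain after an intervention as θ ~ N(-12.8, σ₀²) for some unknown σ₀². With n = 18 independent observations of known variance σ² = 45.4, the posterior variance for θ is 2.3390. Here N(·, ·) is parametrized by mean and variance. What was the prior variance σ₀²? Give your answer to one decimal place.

Posterior precision equals prior precision plus data precision: 1/σ_n² = 1/σ₀² + n/σ².
So 1/σ₀² = 1/2.3390 − 18/45.4 = 0.427533 − 0.396476 = 0.031057.
Hence σ₀² = 1/0.031057 ≈ 32.2.

σ₀² = 32.2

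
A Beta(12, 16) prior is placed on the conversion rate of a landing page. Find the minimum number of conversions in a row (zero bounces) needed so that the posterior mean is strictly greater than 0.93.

After k conversions and 0 bounces the posterior is Beta(12+k, 16), with mean (12+k)/(12+16+k).
Set (12+k)/(28+k) > 0.93 and solve: k > (0.93·28 − 12)/(1 − 0.93) = 200.571.
The smallest integer exceeding 200.571 is 201, and checking k=201: (213)/(229) = 0.9301 > 0.93.

k = 201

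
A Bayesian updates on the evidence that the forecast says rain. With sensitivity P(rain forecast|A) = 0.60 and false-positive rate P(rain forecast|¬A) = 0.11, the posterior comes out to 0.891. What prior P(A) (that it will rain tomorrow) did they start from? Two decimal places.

P(A) = 0.60

Bayes' rule in odds form gives O(A|E) = O(A)·[P(E|A)/P(E|¬A)], hence O(A) = O(A|E)/LR.
Posterior odds = 0.891/(1−0.891) = 8.1743. LR = 0.60/0.11 = 5.4545.
Prior odds = 8.1743/5.4545 = 1.4986, so P(A) = 1.4986/(1+1.4986) ≈ 0.60.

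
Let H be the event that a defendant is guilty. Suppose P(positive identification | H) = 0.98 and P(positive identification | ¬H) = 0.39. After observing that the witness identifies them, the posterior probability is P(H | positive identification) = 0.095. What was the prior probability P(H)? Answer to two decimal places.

Bayes' rule in odds form gives O(H|E) = O(H)·[P(E|H)/P(E|¬H)], hence O(H) = O(H|E)/LR.
Posterior odds = 0.095/(1−0.095) = 0.1050. LR = 0.98/0.39 = 2.5128.
Prior odds = 0.1050/2.5128 = 0.0418, so P(H) = 0.0418/(1+0.0418) ≈ 0.04.

P(H) = 0.04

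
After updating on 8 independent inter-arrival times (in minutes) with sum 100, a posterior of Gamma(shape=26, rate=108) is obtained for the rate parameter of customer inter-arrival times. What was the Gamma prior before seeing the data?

Gamma(shape=18, rate=8)

For an exponential likelihood with a Gamma(α, β) prior on the rate, n observations with total T give posterior Gamma(α+n, β+T).
So α = 26 − 8 = 18 and β = 108 − 100 = 8.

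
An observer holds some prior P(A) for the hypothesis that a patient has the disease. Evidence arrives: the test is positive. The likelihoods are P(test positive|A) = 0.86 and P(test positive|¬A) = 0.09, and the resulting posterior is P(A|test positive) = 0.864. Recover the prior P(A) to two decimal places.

Bayes' rule in odds form gives O(A|E) = O(A)·[P(E|A)/P(E|¬A)], hence O(A) = O(A|E)/LR.
Posterior odds = 0.864/(1−0.864) = 6.3529. LR = 0.86/0.09 = 9.5556.
Prior odds = 6.3529/9.5556 = 0.6648, so P(A) = 0.6648/(1+0.6648) ≈ 0.40.

P(A) = 0.40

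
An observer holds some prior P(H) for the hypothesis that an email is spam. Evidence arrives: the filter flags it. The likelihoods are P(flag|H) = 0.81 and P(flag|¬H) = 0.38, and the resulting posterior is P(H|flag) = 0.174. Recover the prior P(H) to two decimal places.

In odds form, posterior odds = prior odds × likelihood ratio, so prior odds = posterior odds ÷ LR.
Posterior odds = 0.174/(1−0.174) = 0.2107. LR = 0.81/0.38 = 2.1316.
Prior odds = 0.2107/2.1316 = 0.0988, so P(H) = 0.0988/(1+0.0988) ≈ 0.09.

P(H) = 0.09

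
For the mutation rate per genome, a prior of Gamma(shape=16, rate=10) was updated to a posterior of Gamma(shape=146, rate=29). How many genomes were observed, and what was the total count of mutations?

n = 19 genomes with total 130 mutations

A Gamma(α, β) prior (rate parametrization) on a Poisson rate with n observations summing to S gives posterior Gamma(α+S, β+n).
Matching: Σxᵢ = 146 − 16 = 130 and n = 29 − 10 = 19.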